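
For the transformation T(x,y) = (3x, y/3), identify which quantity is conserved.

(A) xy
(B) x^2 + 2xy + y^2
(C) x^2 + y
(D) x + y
A

An expression E(x,y) is invariant under T if E(T(x,y)) = E(x,y). Here T(x,y) = (3x, y/3).
Substitute the transformed coordinates into each option and compare with the original:
(A) xy  ->  (3x)(y/3) = xy   [equals xy: invariant]
(B) x^2 + 2xy + y^2  ->  (3x)^2 + 2(3x)(y/3) + (y/3)^2 = 9x^2 + 2xy + y^2/9   [differs from x^2 + 2xy + y^2: not invariant]
(C) x^2 + y  ->  (3x)^2 + (y/3) = 9x^2 + y/3   [differs from x^2 + y: not invariant]
(D) x + y  ->  (3x) + (y/3) = 3x + y/3   [differs from x + y: not invariant]

Only option (A), xy, is unchanged by the transformation.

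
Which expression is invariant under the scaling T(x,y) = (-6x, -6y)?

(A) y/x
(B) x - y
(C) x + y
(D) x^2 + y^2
A

Under the uniform scaling T(x,y) = (-6x, -6y):
Substitute the transformed coordinates into each option and compare with the original:
(A) y/x  ->  (-6y)/(-6x) = y/x   [equals y/x: invariant]
(B) x - y  ->  (-6x) - (-6y) = -6x + 6y   [differs from x - y: not invariant]
(C) x + y  ->  (-6x) + (-6y) = -6x - 6y   [differs from x + y: not invariant]
(D) x^2 + y^2  ->  (-6x)^2 + (-6y)^2 = 36x^2 + 36y^2   [differs from x^2 + y^2: not invariant]

Only option (A), y/x, is unchanged by the transformation.
The common factor -6 cancels in a ratio of coordinates, while sums, products and sums of squares pick up factors of -6 or 36.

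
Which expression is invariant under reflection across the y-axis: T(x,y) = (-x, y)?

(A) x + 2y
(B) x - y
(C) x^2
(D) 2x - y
C

The map is reflection across the y-axis: T(x,y) = (-x, y).
Substitute the transformed coordinates into each option and compare with the original:
(A) x + 2y  ->  (-x) + 2(y) = -x + 2y   [differs from x + 2y: not invariant]
(B) x - y  ->  (-x) - (y) = -x - y   [differs from x - y: not invariant]
(C) x^2  ->  (-x)^2 = x^2   [equals x^2: invariant]
(D) 2x - y  ->  2(-x) - (y) = -2x - y   [differs from 2x - y: not invariant]

Only option (C), x^2, is unchanged by the transformation.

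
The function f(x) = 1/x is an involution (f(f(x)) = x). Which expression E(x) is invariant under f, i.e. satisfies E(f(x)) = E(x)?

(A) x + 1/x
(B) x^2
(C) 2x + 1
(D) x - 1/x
A

Replace x by f(x) = 1/x in each option and simplify. As a quick numerical cross-check, also compare E(4) with E(f(4)) = E(1/4).

(A) x + 1/x  ->  (1/x) + 1/(1/x), which simplifies back to x + 1/x; check: E(4) = 17/4, E(1/4) = 17/4.   [invariant]
(B) x^2  ->  (1/x)^2 = x^(-2); check: E(4) = 16 but E(1/4) = 1/16.   [not invariant]
(C) 2x + 1  ->  2(1/x) + 1 = (x + 2)/x; check: E(4) = 9 but E(1/4) = 3/2.   [not invariant]
(D) x - 1/x  ->  (1/x) - 1/(1/x) = -x + 1/x; check: E(4) = 15/4 but E(1/4) = -15/4.   [not invariant]

Only (A) is unchanged. E is symmetric under swapping x with f(x) = 1/x, which is exactly what an involution does.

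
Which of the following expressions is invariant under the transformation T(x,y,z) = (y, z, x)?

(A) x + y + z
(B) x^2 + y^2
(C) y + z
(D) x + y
A

Apply T(x,y,z) = (y, z, x) to each option, i.e. replace (x, y, z) by the transformed coordinates.
Substitute the transformed coordinates into each option and compare with the original:
(A) x + y + z  ->  (y) + (z) + (x) = x + y + z   [equals x + y + z: invariant]
(B) x^2 + y^2  ->  (y)^2 + (z)^2 = y^2 + z^2   [differs from x^2 + y^2: not invariant]
(C) y + z  ->  (z) + (x) = x + z   [differs from y + z: not invariant]
(D) x + y  ->  (y) + (z) = y + z   [differs from x + y: not invariant]

Only option (A), x + y + z, is unchanged by the transformation.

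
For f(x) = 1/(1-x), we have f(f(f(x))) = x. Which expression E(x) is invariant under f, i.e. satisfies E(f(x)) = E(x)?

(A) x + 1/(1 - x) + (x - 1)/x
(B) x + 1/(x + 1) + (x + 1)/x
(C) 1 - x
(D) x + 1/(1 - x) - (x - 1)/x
A

Replace x by f(x) = 1/(1 - x) in each option and simplify. As a quick numerical cross-check, also compare E(5) with E(f(5)) = E(-1/4).

(A) x + 1/(1 - x) + (x - 1)/x  ->  (1/(1 - x)) + 1/(1 - (1/(1 - x))) + ((1/(1 - x)) - 1)/(1/(1 - x)), which simplifies back to x + 1/(1 - x) + (x - 1)/x; check: E(5) = 111/20, E(-1/4) = 111/20.   [invariant]
(B) x + 1/(x + 1) + (x + 1)/x  ->  (1/(1 - x)) + 1/((1/(1 - x)) + 1) + ((1/(1 - x)) + 1)/(1/(1 - x)) = (-x^3 + 6x^2 - 11x + 7)/(x^2 - 3x + 2); check: E(5) = 191/30 but E(-1/4) = -23/12.   [not invariant]
(C) 1 - x  ->  1 - (1/(1 - x)) = x/(x - 1); check: E(5) = -4 but E(-1/4) = 5/4.   [not invariant]
(D) x + 1/(1 - x) - (x - 1)/x  ->  (1/(1 - x)) + 1/(1 - (1/(1 - x))) - ((1/(1 - x)) - 1)/(1/(1 - x)) = (x^2(1 - x) - x + (x - 1)^2)/(x(x - 1)); check: E(5) = 79/20 but E(-1/4) = -89/20.   [not invariant]

Only (A) is unchanged. Indeed f(f(x)) = 1/(1 - 1/(1-x)) = (1-x)/(-x) = (x-1)/x, so E(x) = x + f(x) + f(f(x)) is the sum over the whole 3-cycle; applying f just permutes the three terms cyclically (x -> f(x) -> f(f(x)) -> x), leaving the sum unchanged.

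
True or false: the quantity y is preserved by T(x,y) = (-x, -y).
False

Substitute T(x,y) = (-x, -y) into the expression and compare with the original.

Original: y
After applying T: (-y) = -y

This differs from the original y (difference: -2y), so the expression is NOT invariant.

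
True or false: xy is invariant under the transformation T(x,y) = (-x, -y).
True

Substitute T(x,y) = (-x, -y) into the expression and compare with the original.

Original: xy
After applying T: (-x)(-y) = xy

This is identical to the original xy, so the expression is invariant.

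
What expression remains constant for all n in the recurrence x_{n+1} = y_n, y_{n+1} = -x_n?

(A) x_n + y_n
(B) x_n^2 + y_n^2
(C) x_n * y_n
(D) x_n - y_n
B

For the recurrence x_{n+1} = y_n, y_{n+1} = -x_n:

x_{n+1}^2 + y_{n+1}^2 = y_n^2 + (-x_n)^2 = x_n^2 + y_n^2
The sum of squares is conserved (like energy in a harmonic oscillator).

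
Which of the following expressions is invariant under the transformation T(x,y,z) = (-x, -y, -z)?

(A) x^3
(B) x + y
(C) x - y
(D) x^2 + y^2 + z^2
D

Apply T(x,y,z) = (-x, -y, -z) to each option, i.e. replace (x, y, z) by the transformed coordinates.
Substitute the transformed coordinates into each option and compare with the original:
(A) x^3  ->  (-x)^3 = -x^3   [differs from x^3: not invariant]
(B) x + y  ->  (-x) + (-y) = -x - y   [differs from x + y: not invariant]
(C) x - y  ->  (-x) - (-y) = -x + y   [differs from x - y: not invariant]
(D) x^2 + y^2 + z^2  ->  (-x)^2 + (-y)^2 + (-z)^2 = x^2 + y^2 + z^2   [equals x^2 + y^2 + z^2: invariant]

Only option (D), x^2 + y^2 + z^2, is unchanged by the transformation.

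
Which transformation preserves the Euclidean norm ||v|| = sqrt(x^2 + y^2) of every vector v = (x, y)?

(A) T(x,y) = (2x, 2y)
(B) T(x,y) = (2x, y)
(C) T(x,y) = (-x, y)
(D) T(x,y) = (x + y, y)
C

A transformation preserves a norm if ||T(v)|| = ||v|| for every v; a single vector where the norm changes rules an option out.

(A) T(x,y) = (2x, 2y): v = (1, 0) has norm sqrt((1)^2 + (0)^2) = 1, but T(v) = (2, 0) has norm 2 -- not preserved.
(B) T(x,y) = (2x, y): v = (1, 0) has norm sqrt((1)^2 + (0)^2) = 1, but T(v) = (2, 0) has norm 2 -- not preserved.
(C) T(x,y) = (-x, y): preserves the norm -- it is an orthogonal map (a rotation/reflection), and (-x)^2 + (y)^2 simplifies to x^2 + y^2.
(D) T(x,y) = (x + y, y): v = (0, 1) has norm sqrt((0)^2 + (1)^2) = 1, but T(v) = (1, 1) has norm sqrt(2) -- not preserved.

Therefore the answer is (C).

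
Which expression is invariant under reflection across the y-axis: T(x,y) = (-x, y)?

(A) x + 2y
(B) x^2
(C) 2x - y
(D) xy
B

The map is reflection across the y-axis: T(x,y) = (-x, y).
Substitute the transformed coordinates into each option and compare with the original:
(A) x + 2y  ->  (-x) + 2(y) = -x + 2y   [differs from x + 2y: not invariant]
(B) x^2  ->  (-x)^2 = x^2   [equals x^2: invariant]
(C) 2x - y  ->  2(-x) - (y) = -2x - y   [differs from 2x - y: not invariant]
(D) xy  ->  (-x)(y) = -xy   [differs from xy: not invariant]

Only option (B), x^2, is unchanged by the transformation.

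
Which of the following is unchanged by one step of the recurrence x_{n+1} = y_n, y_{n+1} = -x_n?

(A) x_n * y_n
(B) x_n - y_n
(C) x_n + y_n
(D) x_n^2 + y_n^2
D

For the recurrence x_{n+1} = y_n, y_{n+1} = -x_n:

x_{n+1}^2 + y_{n+1}^2 = y_n^2 + (-x_n)^2 = x_n^2 + y_n^2
The sum of squares is conserved (like energy in a harmonic oscillator).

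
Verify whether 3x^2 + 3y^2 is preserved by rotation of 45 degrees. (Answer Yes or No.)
Yes

Applying rotation by 45 degrees: x' = x*cos(45 degrees) - y*sin(45 degrees) = sqrt(2)x/2 - sqrt(2)y/2, y' = x*sin(45 degrees) + y*cos(45 degrees) = sqrt(2)x/2 + sqrt(2)y/2

Substituting into 3x^2 + 3y^2:
3(sqrt(2)x/2 - sqrt(2)y/2)^2 + 3(sqrt(2)x/2 + sqrt(2)y/2)^2
= 3x^2 + 3y^2

This equals the original expression 3x^2 + 3y^2, so it IS invariant.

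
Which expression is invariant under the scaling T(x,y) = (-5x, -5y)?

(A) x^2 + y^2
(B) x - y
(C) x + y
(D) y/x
D

Under the uniform scaling T(x,y) = (-5x, -5y):
Substitute the transformed coordinates into each option and compare with the original:
(A) x^2 + y^2  ->  (-5x)^2 + (-5y)^2 = 25x^2 + 25y^2   [differs from x^2 + y^2: not invariant]
(B) x - y  ->  (-5x) - (-5y) = -5x + 5y   [differs from x - y: not invariant]
(C) x + y  ->  (-5x) + (-5y) = -5x - 5y   [differs from x + y: not invariant]
(D) y/x  ->  (-5y)/(-5x) = y/x   [equals y/x: invariant]

Only option (D), y/x, is unchanged by the transformation.
The common factor -5 cancels in a ratio of coordinates, while sums, products and sums of squares pick up factors of -5 or 25.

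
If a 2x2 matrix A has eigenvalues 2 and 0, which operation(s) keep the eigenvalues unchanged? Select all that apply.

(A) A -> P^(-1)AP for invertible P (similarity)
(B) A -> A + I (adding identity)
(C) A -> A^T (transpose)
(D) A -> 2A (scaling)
A and C

Eigenvalues are preserved by:
1. Similarity transformations: A -> P^(-1)AP (same characteristic polynomial)
2. Transpose: A^T has the same eigenvalues as A

Eigenvalues are NOT preserved by:
- Adding identity: eigenvalues become 2+1, 0+1
- Scaling: eigenvalues become 4, 0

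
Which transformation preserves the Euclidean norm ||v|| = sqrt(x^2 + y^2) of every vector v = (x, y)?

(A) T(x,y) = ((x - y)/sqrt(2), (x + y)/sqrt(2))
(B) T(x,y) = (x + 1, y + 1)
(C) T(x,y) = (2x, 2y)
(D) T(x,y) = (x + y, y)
A

A transformation preserves a norm if ||T(v)|| = ||v|| for every v; a single vector where the norm changes rules an option out.

(A) T(x,y) = ((x - y)/sqrt(2), (x + y)/sqrt(2)): preserves the norm -- it is an orthogonal map (a rotation/reflection), and (sqrt(2)(x - y)/2)^2 + (sqrt(2)(x + y)/2)^2 simplifies to x^2 + y^2.
(B) T(x,y) = (x + 1, y + 1): v = (1, 0) has norm sqrt((1)^2 + (0)^2) = 1, but T(v) = (2, 1) has norm sqrt(5) -- not preserved.
(C) T(x,y) = (2x, 2y): v = (1, 0) has norm sqrt((1)^2 + (0)^2) = 1, but T(v) = (2, 0) has norm 2 -- not preserved.
(D) T(x,y) = (x + y, y): v = (0, 1) has norm sqrt((0)^2 + (1)^2) = 1, but T(v) = (1, 1) has norm sqrt(2) -- not preserved.

Therefore the answer is (A).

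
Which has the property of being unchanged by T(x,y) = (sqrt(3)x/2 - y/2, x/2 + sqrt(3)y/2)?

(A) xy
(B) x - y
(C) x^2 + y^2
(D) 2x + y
C

An expression E(x,y) is invariant under T if E(T(x,y)) = E(x,y). Here T(x,y) = (sqrt(3)x/2 - y/2, x/2 + sqrt(3)y/2).
Substitute the transformed coordinates into each option and compare with the original:
(A) xy  ->  (sqrt(3)x/2 - y/2)(x/2 + sqrt(3)y/2) = sqrt(3)x^2/4 + xy/2 - sqrt(3)y^2/4   [differs from xy: not invariant]
(B) x - y  ->  (sqrt(3)x/2 - y/2) - (x/2 + sqrt(3)y/2) = -x/2 + sqrt(3)x/2 - sqrt(3)y/2 - y/2   [differs from x - y: not invariant]
(C) x^2 + y^2  ->  (sqrt(3)x/2 - y/2)^2 + (x/2 + sqrt(3)y/2)^2 = x^2 + y^2   [equals x^2 + y^2: invariant]
(D) 2x + y  ->  2(sqrt(3)x/2 - y/2) + (x/2 + sqrt(3)y/2) = x/2 + sqrt(3)x - y + sqrt(3)y/2   [differs from 2x + y: not invariant]

Only option (C), x^2 + y^2, is unchanged by the transformation.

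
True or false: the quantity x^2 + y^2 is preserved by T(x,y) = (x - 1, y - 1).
False

Substitute T(x,y) = (x - 1, y - 1) into the expression and compare with the original.

Original: x^2 + y^2
After applying T: (x - 1)^2 + (y - 1)^2 = x^2 - 2x + y^2 - 2y + 2

This differs from the original x^2 + y^2 (difference: -2x - 2y + 2), so the expression is NOT invariant.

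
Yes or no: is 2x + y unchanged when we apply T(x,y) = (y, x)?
No

Substitute T(x,y) = (y, x) into the expression and compare with the original.

Original: 2x + y
After applying T: 2(y) + (x) = x + 2y

This differs from the original 2x + y (difference: -x + y), so the expression is NOT invariant.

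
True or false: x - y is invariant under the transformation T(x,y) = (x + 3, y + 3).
True

Substitute T(x,y) = (x + 3, y + 3) into the expression and compare with the original.

Original: x - y
After applying T: (x + 3) - (y + 3) = x - y

This is identical to the original x - y, so the expression is invariant.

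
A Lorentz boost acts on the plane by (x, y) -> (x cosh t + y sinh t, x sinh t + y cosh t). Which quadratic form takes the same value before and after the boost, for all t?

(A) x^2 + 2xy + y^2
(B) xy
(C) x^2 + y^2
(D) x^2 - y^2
D

Write x' = x cosh t + y sinh t, y' = x sinh t + y cosh t and substitute into each option:
(A) x^2 + 2xy + y^2: (x' + y')^2 with x' + y' = (x + y)(cosh t + sinh t) = (x + y)e^t, so it becomes (x + y)^2 e^(2t)   [not invariant for t != 0]
(B) xy: (x cosh t + y sinh t)(x sinh t + y cosh t) = xy(cosh^2 t + sinh^2 t) + (x^2 + y^2) sinh t cosh t = xy cosh 2t + (x^2 + y^2)(sinh 2t)/2   [not invariant for t != 0]
(C) x^2 + y^2: (x cosh t + y sinh t)^2 + (x sinh t + y cosh t)^2 = (x^2 + y^2)(cosh^2 t + sinh^2 t) + 4xy sinh t cosh t = (x^2 + y^2) cosh 2t + 2xy sinh 2t   [not invariant for t != 0]
(D) x^2 - y^2: (x cosh t + y sinh t)^2 - (x sinh t + y cosh t)^2 = x^2(cosh^2 t - sinh^2 t) + 2xy(cosh t sinh t - sinh t cosh t) + y^2(sinh^2 t - cosh^2 t) = x^2 - y^2   [invariant, using cosh^2 t - sinh^2 t = 1]

Only (D) x^2 - y^2 is unchanged; it is the Minkowski form preserved by Lorentz boosts, just as x^2 + y^2 is preserved by ordinary rotations.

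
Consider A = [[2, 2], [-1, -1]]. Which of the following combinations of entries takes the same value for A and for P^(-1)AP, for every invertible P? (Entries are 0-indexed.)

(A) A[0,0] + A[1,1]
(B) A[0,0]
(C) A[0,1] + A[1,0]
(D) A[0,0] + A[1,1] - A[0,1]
A

A[0,0] + A[1,1] is the trace of A. By the cyclic property of the trace, tr(P^(-1)AP) = tr(APP^(-1)) = tr(A), so it is the same for every matrix similar to A.

The other combinations are not similarity invariants. For example, take P = [[1, 1], [1, 2]] (det P = 1), so P^(-1) = [[2, -1], [-1, 1]] and
B = P^(-1)AP = [[10, 15], [-6, -9]].
Evaluating each option on A and on B:
(A) A[0,0] + A[1,1]: 1 for A, 1 for B -> unchanged
(B) A[0,0]: 2 for A, 10 for B -> changes
(C) A[0,1] + A[1,0]: 1 for A, 9 for B -> changes
(D) A[0,0] + A[1,1] - A[0,1]: -1 for A, -14 for B -> changes

Only (A) A[0,0] + A[1,1] = 1 survives (and it does so for every P, not just this one), so it is the invariant.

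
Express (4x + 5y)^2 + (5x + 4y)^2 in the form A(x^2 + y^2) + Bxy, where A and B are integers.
41(x^2 + y^2) + 80xy

Expanding: (4x + 5y)^2 = 16x^2 + 40xy + 25y^2
(5x + 4y)^2 = 25x^2 + 40xy + 16y^2
Sum = (16+25)(x^2+y^2) + 80xy = 41(x^2 + y^2) + 80xy
This is symmetric in x and y.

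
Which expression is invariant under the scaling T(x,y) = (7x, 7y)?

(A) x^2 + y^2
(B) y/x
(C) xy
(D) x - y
B

Under the uniform scaling T(x,y) = (7x, 7y):
Substitute the transformed coordinates into each option and compare with the original:
(A) x^2 + y^2  ->  (7x)^2 + (7y)^2 = 49x^2 + 49y^2   [differs from x^2 + y^2: not invariant]
(B) y/x  ->  (7y)/(7x) = y/x   [equals y/x: invariant]
(C) xy  ->  (7x)(7y) = 49xy   [differs from xy: not invariant]
(D) x - y  ->  (7x) - (7y) = 7x - 7y   [differs from x - y: not invariant]

Only option (B), y/x, is unchanged by the transformation.
The common factor 7 cancels in a ratio of coordinates, while sums, products and sums of squares pick up factors of 7 or 49.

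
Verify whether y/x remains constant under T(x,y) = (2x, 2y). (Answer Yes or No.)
Yes

Substitute T(x,y) = (2x, 2y) into the expression and compare with the original.

Original: y/x
After applying T: (2y)/(2x) = y/x

This is identical to the original y/x, so the expression is invariant.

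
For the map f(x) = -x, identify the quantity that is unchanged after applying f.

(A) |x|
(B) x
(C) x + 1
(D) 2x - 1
A

For f(x) = -x:
Applying f replaces x by -x. Since |-x| = |x|, the absolute value is unchanged by f, whereas x -> -x, 2x - 1 -> -2x - 1 and x + 1 -> -x + 1 all change.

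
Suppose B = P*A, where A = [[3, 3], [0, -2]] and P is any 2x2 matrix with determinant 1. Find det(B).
-6

By the multiplicative property of determinants, det(B) = det(P*A) = det(P) * det(A) = det(A),
so the determinant is invariant under multiplication by any determinant-1 matrix; we just need det(A).

det(A) = (3)(-2) - (3)(0) = -6 - 0 = -6

Therefore det(B) = 1 * (-6) = -6.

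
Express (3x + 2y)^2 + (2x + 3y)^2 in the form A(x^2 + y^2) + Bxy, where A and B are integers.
13(x^2 + y^2) + 24xy

Expanding: (3x + 2y)^2 = 9x^2 + 12xy + 4y^2
(2x + 3y)^2 = 4x^2 + 12xy + 9y^2
Sum = (9+4)(x^2+y^2) + 24xy = 13(x^2 + y^2) + 24xy
This is symmetric in x and y.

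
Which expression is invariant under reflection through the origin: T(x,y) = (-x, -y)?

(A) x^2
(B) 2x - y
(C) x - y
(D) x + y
A

The map is reflection through the origin: T(x,y) = (-x, -y).
Substitute the transformed coordinates into each option and compare with the original:
(A) x^2  ->  (-x)^2 = x^2   [equals x^2: invariant]
(B) 2x - y  ->  2(-x) - (-y) = -2x + y   [differs from 2x - y: not invariant]
(C) x - y  ->  (-x) - (-y) = -x + y   [differs from x - y: not invariant]
(D) x + y  ->  (-x) + (-y) = -x - y   [differs from x + y: not invariant]

Only option (A), x^2, is unchanged by the transformation.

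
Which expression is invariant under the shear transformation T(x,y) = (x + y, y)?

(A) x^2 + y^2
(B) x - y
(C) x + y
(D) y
D

Under the shear T(x,y) = (x + y, y):
Substitute the transformed coordinates into each option and compare with the original:
(A) x^2 + y^2  ->  (x + y)^2 + (y)^2 = x^2 + 2xy + 2y^2   [differs from x^2 + y^2: not invariant]
(B) x - y  ->  (x + y) - (y) = x   [differs from x - y: not invariant]
(C) x + y  ->  (x + y) + (y) = x + 2y   [differs from x + y: not invariant]
(D) y  ->  (y) = y   [equals y: invariant]

Only option (D), y, is unchanged by the transformation.
A horizontal shear moves points parallel to the x-axis, so the y-coordinate (and any function of y alone) is unchanged.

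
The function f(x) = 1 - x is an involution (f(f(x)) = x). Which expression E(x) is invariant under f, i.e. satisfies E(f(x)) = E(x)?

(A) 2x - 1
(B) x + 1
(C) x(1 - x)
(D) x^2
C

Replace x by f(x) = 1 - x in each option and simplify. As a quick numerical cross-check, also compare E(5) with E(f(5)) = E(-4).

(A) 2x - 1  ->  2(1 - x) - 1 = 1 - 2x; check: E(5) = 9 but E(-4) = -9.   [not invariant]
(B) x + 1  ->  (1 - x) + 1 = 2 - x; check: E(5) = 6 but E(-4) = -3.   [not invariant]
(C) x(1 - x)  ->  (1 - x)(1 - (1 - x)), which simplifies back to x(1 - x); check: E(5) = -20, E(-4) = -20.   [invariant]
(D) x^2  ->  (1 - x)^2 = (x - 1)^2; check: E(5) = 25 but E(-4) = 16.   [not invariant]

Only (C) is unchanged. E is symmetric under swapping x with f(x) = 1 - x, which is exactly what an involution does.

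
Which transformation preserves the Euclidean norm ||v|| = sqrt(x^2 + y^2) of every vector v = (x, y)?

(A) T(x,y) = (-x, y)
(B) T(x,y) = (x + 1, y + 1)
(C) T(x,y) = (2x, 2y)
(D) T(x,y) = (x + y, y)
A

A transformation preserves a norm if ||T(v)|| = ||v|| for every v; a single vector where the norm changes rules an option out.

(A) T(x,y) = (-x, y): preserves the norm -- it is an orthogonal map (a rotation/reflection), and (-x)^2 + (y)^2 simplifies to x^2 + y^2.
(B) T(x,y) = (x + 1, y + 1): v = (1, 0) has norm sqrt((1)^2 + (0)^2) = 1, but T(v) = (2, 1) has norm sqrt(5) -- not preserved.
(C) T(x,y) = (2x, 2y): v = (1, 0) has norm sqrt((1)^2 + (0)^2) = 1, but T(v) = (2, 0) has norm 2 -- not preserved.
(D) T(x,y) = (x + y, y): v = (0, 1) has norm sqrt((0)^2 + (1)^2) = 1, but T(v) = (1, 1) has norm sqrt(2) -- not preserved.

Therefore the answer is (A).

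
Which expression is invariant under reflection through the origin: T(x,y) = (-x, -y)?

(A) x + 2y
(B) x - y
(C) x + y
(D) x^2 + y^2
D

The map is reflection through the origin: T(x,y) = (-x, -y).
Substitute the transformed coordinates into each option and compare with the original:
(A) x + 2y  ->  (-x) + 2(-y) = -x - 2y   [differs from x + 2y: not invariant]
(B) x - y  ->  (-x) - (-y) = -x + y   [differs from x - y: not invariant]
(C) x + y  ->  (-x) + (-y) = -x - y   [differs from x + y: not invariant]
(D) x^2 + y^2  ->  (-x)^2 + (-y)^2 = x^2 + y^2   [equals x^2 + y^2: invariant]

Only option (D), x^2 + y^2, is unchanged by the transformation.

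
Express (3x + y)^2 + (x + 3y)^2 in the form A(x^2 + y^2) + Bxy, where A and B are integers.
10(x^2 + y^2) + 12xy

Expanding: (3x + y)^2 = 9x^2 + 6xy + y^2
(x + 3y)^2 = x^2 + 6xy + 9y^2
Sum = (9+1)(x^2+y^2) + 12xy = 10(x^2 + y^2) + 12xy
This is symmetric in x and y.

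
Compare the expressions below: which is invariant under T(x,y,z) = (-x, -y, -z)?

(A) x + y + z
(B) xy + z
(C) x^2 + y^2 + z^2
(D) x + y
C

Apply T(x,y,z) = (-x, -y, -z) to each option, i.e. replace (x, y, z) by the transformed coordinates.
Substitute the transformed coordinates into each option and compare with the original:
(A) x + y + z  ->  (-x) + (-y) + (-z) = -x - y - z   [differs from x + y + z: not invariant]
(B) xy + z  ->  (-x)(-y) + (-z) = xy - z   [differs from xy + z: not invariant]
(C) x^2 + y^2 + z^2  ->  (-x)^2 + (-y)^2 + (-z)^2 = x^2 + y^2 + z^2   [equals x^2 + y^2 + z^2: invariant]
(D) x + y  ->  (-x) + (-y) = -x - y   [differs from x + y: not invariant]

Only option (C), x^2 + y^2 + z^2, is unchanged by the transformation.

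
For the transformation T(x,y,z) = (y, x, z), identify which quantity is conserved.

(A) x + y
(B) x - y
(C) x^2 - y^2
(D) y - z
A

Apply T(x,y,z) = (y, x, z) to each option, i.e. replace (x, y, z) by the transformed coordinates.
Substitute the transformed coordinates into each option and compare with the original:
(A) x + y  ->  (y) + (x) = x + y   [equals x + y: invariant]
(B) x - y  ->  (y) - (x) = -x + y   [differs from x - y: not invariant]
(C) x^2 - y^2  ->  (y)^2 - (x)^2 = -x^2 + y^2   [differs from x^2 - y^2: not invariant]
(D) y - z  ->  (x) - (z) = x - z   [differs from y - z: not invariant]

Only option (A), x + y, is unchanged by the transformation.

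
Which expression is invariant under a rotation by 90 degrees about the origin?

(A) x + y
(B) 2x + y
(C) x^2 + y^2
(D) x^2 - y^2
C

A rotation by 90 degrees sends (x, y) to (-y, x).
Substitute the transformed coordinates into each option and compare with the original:
(A) x + y  ->  (-y) + (x) = x - y   [differs from x + y: not invariant]
(B) 2x + y  ->  2(-y) + (x) = x - 2y   [differs from 2x + y: not invariant]
(C) x^2 + y^2  ->  (-y)^2 + (x)^2 = x^2 + y^2   [equals x^2 + y^2: invariant]
(D) x^2 - y^2  ->  (-y)^2 - (x)^2 = -x^2 + y^2   [differs from x^2 - y^2: not invariant]

Only option (C), x^2 + y^2, is unchanged by the transformation.
Geometrically, x^2 + y^2 is the squared distance from the origin, which every rotation about the origin preserves.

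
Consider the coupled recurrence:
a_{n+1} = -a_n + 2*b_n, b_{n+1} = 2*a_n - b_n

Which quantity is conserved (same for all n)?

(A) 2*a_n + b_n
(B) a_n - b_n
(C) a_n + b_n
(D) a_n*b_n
C

Replace a_n by a_{n+1} = -a_n + 2*b_n and b_n by b_{n+1} = 2*a_n - b_n in each option and simplify:
(A) 2*a_n + b_n  ->  2*(-a_n + 2*b_n) + (2*a_n - b_n) = 3*b_n   [not conserved]
(B) a_n - b_n  ->  (-a_n + 2*b_n) - (2*a_n - b_n) = -3*a_n + 3*b_n   [not conserved]
(C) a_n + b_n  ->  (-a_n + 2*b_n) + (2*a_n - b_n) = a_n + b_n   [conserved]
(D) a_n*b_n  ->  (-a_n + 2*b_n)*(2*a_n - b_n) = -2*a_n^2 + 5*a_n*b_n - 2*b_n^2   [not conserved]

Only (C) a_n + b_n returns to itself after one step, so it is the conserved quantity.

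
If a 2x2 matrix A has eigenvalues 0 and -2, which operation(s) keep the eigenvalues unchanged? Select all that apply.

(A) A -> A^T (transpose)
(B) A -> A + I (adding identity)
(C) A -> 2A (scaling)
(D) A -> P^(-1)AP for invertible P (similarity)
A and D

Eigenvalues are preserved by:
1. Similarity transformations: A -> P^(-1)AP (same characteristic polynomial)
2. Transpose: A^T has the same eigenvalues as A

Eigenvalues are NOT preserved by:
- Adding identity: eigenvalues become 0+1, -2+1
- Scaling: eigenvalues become 0, -4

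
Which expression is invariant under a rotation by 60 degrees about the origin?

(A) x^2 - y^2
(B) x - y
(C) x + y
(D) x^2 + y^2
D

A rotation by 60 degrees sends (x, y) to (x/2 - sqrt(3)y/2, sqrt(3)x/2 + y/2).
Substitute the transformed coordinates into each option and compare with the original:
(A) x^2 - y^2  ->  (x/2 - sqrt(3)y/2)^2 - (sqrt(3)x/2 + y/2)^2 = -x^2/2 - sqrt(3)xy + y^2/2   [differs from x^2 - y^2: not invariant]
(B) x - y  ->  (x/2 - sqrt(3)y/2) - (sqrt(3)x/2 + y/2) = -sqrt(3)x/2 + x/2 - sqrt(3)y/2 - y/2   [differs from x - y: not invariant]
(C) x + y  ->  (x/2 - sqrt(3)y/2) + (sqrt(3)x/2 + y/2) = x/2 + sqrt(3)x/2 - sqrt(3)y/2 + y/2   [differs from x + y: not invariant]
(D) x^2 + y^2  ->  (x/2 - sqrt(3)y/2)^2 + (sqrt(3)x/2 + y/2)^2 = x^2 + y^2   [equals x^2 + y^2: invariant]

Only option (D), x^2 + y^2, is unchanged by the transformation.
Geometrically, x^2 + y^2 is the squared distance from the origin, which every rotation about the origin preserves.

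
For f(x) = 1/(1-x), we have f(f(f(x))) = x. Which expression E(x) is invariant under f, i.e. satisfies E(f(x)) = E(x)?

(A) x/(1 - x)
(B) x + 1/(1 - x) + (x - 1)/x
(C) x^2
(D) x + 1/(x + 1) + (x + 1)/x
B

Replace x by f(x) = 1/(1 - x) in each option and simplify. As a quick numerical cross-check, also compare E(3) with E(f(3)) = E(-1/2).

(A) x/(1 - x)  ->  (1/(1 - x))/(1 - (1/(1 - x))) = -1/x; check: E(3) = -3/2 but E(-1/2) = -1/3.   [not invariant]
(B) x + 1/(1 - x) + (x - 1)/x  ->  (1/(1 - x)) + 1/(1 - (1/(1 - x))) + ((1/(1 - x)) - 1)/(1/(1 - x)), which simplifies back to x + 1/(1 - x) + (x - 1)/x; check: E(3) = 19/6, E(-1/2) = 19/6.   [invariant]
(C) x^2  ->  (1/(1 - x))^2 = (x - 1)^(-2); check: E(3) = 9 but E(-1/2) = 1/4.   [not invariant]
(D) x + 1/(x + 1) + (x + 1)/x  ->  (1/(1 - x)) + 1/((1/(1 - x)) + 1) + ((1/(1 - x)) + 1)/(1/(1 - x)) = (-x^3 + 6x^2 - 11x + 7)/(x^2 - 3x + 2); check: E(3) = 55/12 but E(-1/2) = 1/2.   [not invariant]

Only (B) is unchanged. Indeed f(f(x)) = 1/(1 - 1/(1-x)) = (1-x)/(-x) = (x-1)/x, so E(x) = x + f(x) + f(f(x)) is the sum over the whole 3-cycle; applying f just permutes the three terms cyclically (x -> f(x) -> f(f(x)) -> x), leaving the sum unchanged.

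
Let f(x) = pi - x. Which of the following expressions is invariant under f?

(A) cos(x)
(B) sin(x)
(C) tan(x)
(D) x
B

For f(x) = pi - x:
sin(pi - x) = sin(x), so sine is invariant under this transformation.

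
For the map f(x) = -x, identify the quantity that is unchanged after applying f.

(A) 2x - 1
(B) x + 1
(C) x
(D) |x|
D

For f(x) = -x:
Applying f replaces x by -x. Since |-x| = |x|, the absolute value is unchanged by f, whereas x -> -x, 2x - 1 -> -2x - 1 and x + 1 -> -x + 1 all change.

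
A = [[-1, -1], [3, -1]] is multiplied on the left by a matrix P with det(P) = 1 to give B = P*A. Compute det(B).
4

By the multiplicative property of determinants, det(B) = det(P*A) = det(P) * det(A) = det(A),
so the determinant is invariant under multiplication by any determinant-1 matrix; we just need det(A).

det(A) = (-1)(-1) - (-1)(3) = 1 - (-3) = 4

Therefore det(B) = 1 * 4 = 4.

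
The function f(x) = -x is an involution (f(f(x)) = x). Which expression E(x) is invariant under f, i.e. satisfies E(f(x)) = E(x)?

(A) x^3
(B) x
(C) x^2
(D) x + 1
C

Replace x by f(x) = -x in each option and simplify. As a quick numerical cross-check, also compare E(5) with E(f(5)) = E(-5).

(A) x^3  ->  (-x)^3 = -x^3; check: E(5) = 125 but E(-5) = -125.   [not invariant]
(B) x  ->  (-x) = -x; check: E(5) = 5 but E(-5) = -5.   [not invariant]
(C) x^2  ->  (-x)^2, which simplifies back to x^2; check: E(5) = 25, E(-5) = 25.   [invariant]
(D) x + 1  ->  (-x) + 1 = 1 - x; check: E(5) = 6 but E(-5) = -4.   [not invariant]

Only (C) is unchanged. E is symmetric under swapping x with f(x) = -x, which is exactly what an involution does.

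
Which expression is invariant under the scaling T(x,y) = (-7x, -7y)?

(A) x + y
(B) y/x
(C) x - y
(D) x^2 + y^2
B

Under the uniform scaling T(x,y) = (-7x, -7y):
Substitute the transformed coordinates into each option and compare with the original:
(A) x + y  ->  (-7x) + (-7y) = -7x - 7y   [differs from x + y: not invariant]
(B) y/x  ->  (-7y)/(-7x) = y/x   [equals y/x: invariant]
(C) x - y  ->  (-7x) - (-7y) = -7x + 7y   [differs from x - y: not invariant]
(D) x^2 + y^2  ->  (-7x)^2 + (-7y)^2 = 49x^2 + 49y^2   [differs from x^2 + y^2: not invariant]

Only option (B), y/x, is unchanged by the transformation.
The common factor -7 cancels in a ratio of coordinates, while sums, products and sums of squares pick up factors of -7 or 49.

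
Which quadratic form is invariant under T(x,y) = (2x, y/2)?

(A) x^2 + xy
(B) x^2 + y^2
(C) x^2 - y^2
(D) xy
D

T multiplies x by 2 and divides y by 2.
Substitute the transformed coordinates into each option and compare with the original:
(A) x^2 + xy  ->  (2x)^2 + (2x)(y/2) = 4x^2 + xy   [differs from x^2 + xy: not invariant]
(B) x^2 + y^2  ->  (2x)^2 + (y/2)^2 = 4x^2 + y^2/4   [differs from x^2 + y^2: not invariant]
(C) x^2 - y^2  ->  (2x)^2 - (y/2)^2 = 4x^2 - y^2/4   [differs from x^2 - y^2: not invariant]
(D) xy  ->  (2x)(y/2) = xy   [equals xy: invariant]

Only option (D), xy, is unchanged by the transformation.
The factors 2 and 1/2 cancel only in the pure product xy.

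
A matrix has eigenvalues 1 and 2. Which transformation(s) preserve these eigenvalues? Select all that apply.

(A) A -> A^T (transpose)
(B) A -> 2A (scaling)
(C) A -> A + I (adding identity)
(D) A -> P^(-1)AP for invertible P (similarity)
A and D

Eigenvalues are preserved by:
1. Similarity transformations: A -> P^(-1)AP (same characteristic polynomial)
2. Transpose: A^T has the same eigenvalues as A

Eigenvalues are NOT preserved by:
- Adding identity: eigenvalues become 1+1, 2+1
- Scaling: eigenvalues become 2, 4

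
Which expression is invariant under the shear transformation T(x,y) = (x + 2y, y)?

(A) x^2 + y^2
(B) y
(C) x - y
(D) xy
B

Under the shear T(x,y) = (x + 2y, y):
Substitute the transformed coordinates into each option and compare with the original:
(A) x^2 + y^2  ->  (x + 2y)^2 + (y)^2 = x^2 + 4xy + 5y^2   [differs from x^2 + y^2: not invariant]
(B) y  ->  (y) = y   [equals y: invariant]
(C) x - y  ->  (x + 2y) - (y) = x + y   [differs from x - y: not invariant]
(D) xy  ->  (x + 2y)(y) = xy + 2y^2   [differs from xy: not invariant]

Only option (B), y, is unchanged by the transformation.
A horizontal shear moves points parallel to the x-axis, so the y-coordinate (and any function of y alone) is unchanged.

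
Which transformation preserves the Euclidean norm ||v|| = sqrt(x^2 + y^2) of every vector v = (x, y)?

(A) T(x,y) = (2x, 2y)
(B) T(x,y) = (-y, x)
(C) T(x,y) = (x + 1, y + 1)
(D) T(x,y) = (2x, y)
B

A transformation preserves a norm if ||T(v)|| = ||v|| for every v; a single vector where the norm changes rules an option out.

(A) T(x,y) = (2x, 2y): v = (1, 0) has norm sqrt((1)^2 + (0)^2) = 1, but T(v) = (2, 0) has norm 2 -- not preserved.
(B) T(x,y) = (-y, x): preserves the norm -- it is an orthogonal map (a rotation/reflection), and (-y)^2 + (x)^2 simplifies to x^2 + y^2.
(C) T(x,y) = (x + 1, y + 1): v = (1, 0) has norm sqrt((1)^2 + (0)^2) = 1, but T(v) = (2, 1) has norm sqrt(5) -- not preserved.
(D) T(x,y) = (2x, y): v = (1, 0) has norm sqrt((1)^2 + (0)^2) = 1, but T(v) = (2, 0) has norm 2 -- not preserved.

Therefore the answer is (B).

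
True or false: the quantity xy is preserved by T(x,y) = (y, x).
True

Substitute T(x,y) = (y, x) into the expression and compare with the original.

Original: xy
After applying T: (y)(x) = xy

This is identical to the original xy, so the expression is invariant.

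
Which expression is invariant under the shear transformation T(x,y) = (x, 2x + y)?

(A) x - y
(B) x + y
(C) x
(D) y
C

Under the shear T(x,y) = (x, 2x + y):
Substitute the transformed coordinates into each option and compare with the original:
(A) x - y  ->  (x) - (2x + y) = -x - y   [differs from x - y: not invariant]
(B) x + y  ->  (x) + (2x + y) = 3x + y   [differs from x + y: not invariant]
(C) x  ->  (x) = x   [equals x: invariant]
(D) y  ->  (2x + y) = 2x + y   [differs from y: not invariant]

Only option (C), x, is unchanged by the transformation.
A vertical shear moves points parallel to the y-axis, so the x-coordinate (and any function of x alone) is unchanged.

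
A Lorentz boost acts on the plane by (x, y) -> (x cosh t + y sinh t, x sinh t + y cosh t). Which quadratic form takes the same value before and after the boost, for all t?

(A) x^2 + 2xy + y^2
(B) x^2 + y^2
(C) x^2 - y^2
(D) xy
C

Write x' = x cosh t + y sinh t, y' = x sinh t + y cosh t and substitute into each option:
(A) x^2 + 2xy + y^2: (x' + y')^2 with x' + y' = (x + y)(cosh t + sinh t) = (x + y)e^t, so it becomes (x + y)^2 e^(2t)   [not invariant for t != 0]
(B) x^2 + y^2: (x cosh t + y sinh t)^2 + (x sinh t + y cosh t)^2 = (x^2 + y^2)(cosh^2 t + sinh^2 t) + 4xy sinh t cosh t = (x^2 + y^2) cosh 2t + 2xy sinh 2t   [not invariant for t != 0]
(C) x^2 - y^2: (x cosh t + y sinh t)^2 - (x sinh t + y cosh t)^2 = x^2(cosh^2 t - sinh^2 t) + 2xy(cosh t sinh t - sinh t cosh t) + y^2(sinh^2 t - cosh^2 t) = x^2 - y^2   [invariant, using cosh^2 t - sinh^2 t = 1]
(D) xy: (x cosh t + y sinh t)(x sinh t + y cosh t) = xy(cosh^2 t + sinh^2 t) + (x^2 + y^2) sinh t cosh t = xy cosh 2t + (x^2 + y^2)(sinh 2t)/2   [not invariant for t != 0]

Only (C) x^2 - y^2 is unchanged; it is the Minkowski form preserved by Lorentz boosts, just as x^2 + y^2 is preserved by ordinary rotations.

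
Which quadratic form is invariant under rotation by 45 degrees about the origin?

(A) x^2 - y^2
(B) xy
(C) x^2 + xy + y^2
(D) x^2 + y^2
D

Rotation by 45 degrees sends (x, y) to (sqrt(2)x/2 - sqrt(2)y/2, sqrt(2)x/2 + sqrt(2)y/2).
Substitute the transformed coordinates into each option and compare with the original:
(A) x^2 - y^2  ->  (sqrt(2)x/2 - sqrt(2)y/2)^2 - (sqrt(2)x/2 + sqrt(2)y/2)^2 = -2xy   [differs from x^2 - y^2: not invariant]
(B) xy  ->  (sqrt(2)x/2 - sqrt(2)y/2)(sqrt(2)x/2 + sqrt(2)y/2) = x^2/2 - y^2/2   [differs from xy: not invariant]
(C) x^2 + xy + y^2  ->  (sqrt(2)x/2 - sqrt(2)y/2)^2 + (sqrt(2)x/2 - sqrt(2)y/2)(sqrt(2)x/2 + sqrt(2)y/2) + (sqrt(2)x/2 + sqrt(2)y/2)^2 = 3x^2/2 + y^2/2   [differs from x^2 + xy + y^2: not invariant]
(D) x^2 + y^2  ->  (sqrt(2)x/2 - sqrt(2)y/2)^2 + (sqrt(2)x/2 + sqrt(2)y/2)^2 = x^2 + y^2   [equals x^2 + y^2: invariant]

Only option (D), x^2 + y^2, is unchanged by the transformation.
x^2 + y^2 is the squared distance from the origin, which rotations preserve.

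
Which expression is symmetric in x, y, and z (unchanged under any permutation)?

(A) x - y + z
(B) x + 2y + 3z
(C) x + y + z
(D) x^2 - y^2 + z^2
C

A symmetric expression is unchanged when the variables are permuted; here the transformation to test is the swap (x, y) -> (y, x).
A symmetric expression must survive every permutation; the single swap x <-> y already eliminates the distractors, and the keyed expression is also unchanged by x <-> z and y <-> z (each variable enters it in exactly the same way).
Substitute the transformed coordinates into each option and compare with the original:
(A) x - y + z  ->  (y) - (x) + z = -x + y + z   [differs from x - y + z: not invariant]
(B) x + 2y + 3z  ->  (y) + 2(x) + 3z = 2x + y + 3z   [differs from x + 2y + 3z: not invariant]
(C) x + y + z  ->  (y) + (x) + z = x + y + z   [equals x + y + z: invariant]
(D) x^2 - y^2 + z^2  ->  (y)^2 - (x)^2 + z^2 = -x^2 + y^2 + z^2   [differs from x^2 - y^2 + z^2: not invariant]

Only option (C), x + y + z, is unchanged by the transformation.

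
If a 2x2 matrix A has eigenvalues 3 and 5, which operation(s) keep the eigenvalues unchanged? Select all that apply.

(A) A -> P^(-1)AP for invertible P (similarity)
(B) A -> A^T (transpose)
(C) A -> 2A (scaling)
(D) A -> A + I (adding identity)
A and B

Eigenvalues are preserved by:
1. Similarity transformations: A -> P^(-1)AP (same characteristic polynomial)
2. Transpose: A^T has the same eigenvalues as A

Eigenvalues are NOT preserved by:
- Adding identity: eigenvalues become 3+1, 5+1
- Scaling: eigenvalues become 6, 10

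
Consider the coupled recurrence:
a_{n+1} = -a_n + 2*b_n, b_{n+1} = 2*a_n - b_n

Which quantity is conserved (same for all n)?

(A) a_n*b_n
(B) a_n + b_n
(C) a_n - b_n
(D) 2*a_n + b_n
B

Replace a_n by a_{n+1} = -a_n + 2*b_n and b_n by b_{n+1} = 2*a_n - b_n in each option and simplify:
(A) a_n*b_n  ->  (-a_n + 2*b_n)*(2*a_n - b_n) = -2*a_n^2 + 5*a_n*b_n - 2*b_n^2   [not conserved]
(B) a_n + b_n  ->  (-a_n + 2*b_n) + (2*a_n - b_n) = a_n + b_n   [conserved]
(C) a_n - b_n  ->  (-a_n + 2*b_n) - (2*a_n - b_n) = -3*a_n + 3*b_n   [not conserved]
(D) 2*a_n + b_n  ->  2*(-a_n + 2*b_n) + (2*a_n - b_n) = 3*b_n   [not conserved]

Only (B) a_n + b_n returns to itself after one step, so it is the conserved quantity.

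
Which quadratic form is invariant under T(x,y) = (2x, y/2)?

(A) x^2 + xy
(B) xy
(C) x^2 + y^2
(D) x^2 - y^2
B

T multiplies x by 2 and divides y by 2.
Substitute the transformed coordinates into each option and compare with the original:
(A) x^2 + xy  ->  (2x)^2 + (2x)(y/2) = 4x^2 + xy   [differs from x^2 + xy: not invariant]
(B) xy  ->  (2x)(y/2) = xy   [equals xy: invariant]
(C) x^2 + y^2  ->  (2x)^2 + (y/2)^2 = 4x^2 + y^2/4   [differs from x^2 + y^2: not invariant]
(D) x^2 - y^2  ->  (2x)^2 - (y/2)^2 = 4x^2 - y^2/4   [differs from x^2 - y^2: not invariant]

Only option (B), xy, is unchanged by the transformation.
The factors 2 and 1/2 cancel only in the pure product xy.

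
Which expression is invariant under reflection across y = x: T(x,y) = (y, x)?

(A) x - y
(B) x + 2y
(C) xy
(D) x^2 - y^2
C

The map is reflection across y = x: T(x,y) = (y, x).
Substitute the transformed coordinates into each option and compare with the original:
(A) x - y  ->  (y) - (x) = -x + y   [differs from x - y: not invariant]
(B) x + 2y  ->  (y) + 2(x) = 2x + y   [differs from x + 2y: not invariant]
(C) xy  ->  (y)(x) = xy   [equals xy: invariant]
(D) x^2 - y^2  ->  (y)^2 - (x)^2 = -x^2 + y^2   [differs from x^2 - y^2: not invariant]

Only option (C), xy, is unchanged by the transformation.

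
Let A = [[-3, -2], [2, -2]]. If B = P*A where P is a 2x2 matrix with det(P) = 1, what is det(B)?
10

By the multiplicative property of determinants, det(B) = det(P*A) = det(P) * det(A) = det(A),
so the determinant is invariant under multiplication by any determinant-1 matrix; we just need det(A).

det(A) = (-3)(-2) - (-2)(2) = 6 - (-4) = 10

Therefore det(B) = 1 * 10 = 10.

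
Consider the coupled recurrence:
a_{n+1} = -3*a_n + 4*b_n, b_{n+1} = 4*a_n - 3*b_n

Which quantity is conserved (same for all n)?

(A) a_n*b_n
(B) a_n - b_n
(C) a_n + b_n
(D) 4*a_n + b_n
C

Replace a_n by a_{n+1} = -3*a_n + 4*b_n and b_n by b_{n+1} = 4*a_n - 3*b_n in each option and simplify:
(A) a_n*b_n  ->  (-3*a_n + 4*b_n)*(4*a_n - 3*b_n) = -12*a_n^2 + 25*a_n*b_n - 12*b_n^2   [not conserved]
(B) a_n - b_n  ->  (-3*a_n + 4*b_n) - (4*a_n - 3*b_n) = -7*a_n + 7*b_n   [not conserved]
(C) a_n + b_n  ->  (-3*a_n + 4*b_n) + (4*a_n - 3*b_n) = a_n + b_n   [conserved]
(D) 4*a_n + b_n  ->  4*(-3*a_n + 4*b_n) + (4*a_n - 3*b_n) = -8*a_n + 13*b_n   [not conserved]

Only (C) a_n + b_n returns to itself after one step, so it is the conserved quantity.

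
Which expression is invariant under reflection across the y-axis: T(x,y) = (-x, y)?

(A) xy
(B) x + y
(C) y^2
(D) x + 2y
C

The map is reflection across the y-axis: T(x,y) = (-x, y).
Substitute the transformed coordinates into each option and compare with the original:
(A) xy  ->  (-x)(y) = -xy   [differs from xy: not invariant]
(B) x + y  ->  (-x) + (y) = -x + y   [differs from x + y: not invariant]
(C) y^2  ->  (y)^2 = y^2   [equals y^2: invariant]
(D) x + 2y  ->  (-x) + 2(y) = -x + 2y   [differs from x + 2y: not invariant]

Only option (C), y^2, is unchanged by the transformation.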